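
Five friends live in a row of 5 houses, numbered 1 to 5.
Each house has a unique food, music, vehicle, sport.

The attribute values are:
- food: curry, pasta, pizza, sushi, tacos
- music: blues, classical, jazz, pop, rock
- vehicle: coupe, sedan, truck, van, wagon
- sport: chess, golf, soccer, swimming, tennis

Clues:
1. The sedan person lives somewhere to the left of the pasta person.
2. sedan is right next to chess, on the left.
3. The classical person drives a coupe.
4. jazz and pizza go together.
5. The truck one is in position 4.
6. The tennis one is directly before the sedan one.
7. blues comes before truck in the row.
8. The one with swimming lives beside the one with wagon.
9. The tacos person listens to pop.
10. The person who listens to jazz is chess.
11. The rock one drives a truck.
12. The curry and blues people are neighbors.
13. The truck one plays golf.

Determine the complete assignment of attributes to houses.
Solution:

House | Food | Music | Vehicle | Sport
--------------------------------------
  1   | curry | classical | coupe | tennis
  2   | sushi | blues | sedan | swimming
  3   | pizza | jazz | wagon | chess
  4   | pasta | rock | truck | golf
  5   | tacos | pop | van | soccer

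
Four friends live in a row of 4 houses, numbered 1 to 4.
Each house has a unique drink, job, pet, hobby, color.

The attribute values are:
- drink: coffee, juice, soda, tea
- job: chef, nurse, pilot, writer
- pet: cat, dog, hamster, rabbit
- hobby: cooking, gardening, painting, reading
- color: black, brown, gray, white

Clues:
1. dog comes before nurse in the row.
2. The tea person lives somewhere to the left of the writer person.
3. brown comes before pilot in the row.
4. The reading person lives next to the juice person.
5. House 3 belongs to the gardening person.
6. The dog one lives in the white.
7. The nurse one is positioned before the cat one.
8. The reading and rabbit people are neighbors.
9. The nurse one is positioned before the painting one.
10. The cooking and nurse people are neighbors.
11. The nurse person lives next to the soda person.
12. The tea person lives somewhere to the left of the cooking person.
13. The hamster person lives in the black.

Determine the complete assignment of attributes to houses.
Solution:

House | Drink | Job | Pet | Hobby | Color
-----------------------------------------
  1   | tea | chef | dog | reading | white
  2   | juice | writer | rabbit | cooking | brown
  3   | coffee | nurse | hamster | gardening | black
  4   | soda | pilot | cat | painting | gray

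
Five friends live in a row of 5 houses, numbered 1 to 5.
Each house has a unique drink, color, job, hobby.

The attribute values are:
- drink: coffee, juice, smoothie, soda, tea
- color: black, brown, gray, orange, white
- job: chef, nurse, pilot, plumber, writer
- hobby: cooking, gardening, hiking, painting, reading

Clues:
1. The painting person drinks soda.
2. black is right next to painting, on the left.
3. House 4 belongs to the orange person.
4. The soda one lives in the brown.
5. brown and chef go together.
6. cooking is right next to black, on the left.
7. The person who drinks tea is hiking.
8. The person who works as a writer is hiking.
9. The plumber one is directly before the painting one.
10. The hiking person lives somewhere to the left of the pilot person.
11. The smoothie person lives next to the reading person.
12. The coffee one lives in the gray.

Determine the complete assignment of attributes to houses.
Solution:

House | Drink | Color | Job | Hobby
-----------------------------------
  1   | smoothie | white | nurse | cooking
  2   | juice | black | plumber | reading
  3   | soda | brown | chef | painting
  4   | tea | orange | writer | hiking
  5   | coffee | gray | pilot | gardening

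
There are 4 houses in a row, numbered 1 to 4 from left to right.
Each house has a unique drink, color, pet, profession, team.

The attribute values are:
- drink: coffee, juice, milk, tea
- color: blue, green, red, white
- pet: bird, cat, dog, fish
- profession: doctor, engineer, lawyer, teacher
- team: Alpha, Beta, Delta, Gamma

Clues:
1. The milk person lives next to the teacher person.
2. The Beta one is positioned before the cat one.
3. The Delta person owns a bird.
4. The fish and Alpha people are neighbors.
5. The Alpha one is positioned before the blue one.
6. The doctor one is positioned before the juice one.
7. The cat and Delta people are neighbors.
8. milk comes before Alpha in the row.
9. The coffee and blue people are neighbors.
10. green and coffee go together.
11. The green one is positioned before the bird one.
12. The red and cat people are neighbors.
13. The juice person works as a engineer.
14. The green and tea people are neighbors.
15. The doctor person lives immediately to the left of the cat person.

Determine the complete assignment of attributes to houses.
Solution:

House | Drink | Color | Pet | Profession | Team
-----------------------------------------------
  1   | milk | red | fish | doctor | Beta
  2   | coffee | green | cat | teacher | Alpha
  3   | tea | blue | bird | lawyer | Delta
  4   | juice | white | dog | engineer | Gamma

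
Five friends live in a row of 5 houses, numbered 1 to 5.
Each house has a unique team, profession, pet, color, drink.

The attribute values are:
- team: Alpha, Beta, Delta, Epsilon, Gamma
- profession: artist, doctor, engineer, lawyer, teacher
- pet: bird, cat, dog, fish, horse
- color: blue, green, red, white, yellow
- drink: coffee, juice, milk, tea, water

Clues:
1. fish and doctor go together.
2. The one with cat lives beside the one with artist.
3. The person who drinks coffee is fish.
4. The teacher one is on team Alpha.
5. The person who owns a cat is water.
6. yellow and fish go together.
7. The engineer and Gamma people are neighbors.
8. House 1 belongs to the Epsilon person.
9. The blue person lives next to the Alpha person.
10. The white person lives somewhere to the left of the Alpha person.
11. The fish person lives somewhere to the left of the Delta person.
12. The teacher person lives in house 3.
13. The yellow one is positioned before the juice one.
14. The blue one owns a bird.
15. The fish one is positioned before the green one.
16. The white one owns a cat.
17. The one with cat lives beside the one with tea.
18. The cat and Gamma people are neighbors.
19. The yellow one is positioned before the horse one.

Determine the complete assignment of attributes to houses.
Solution:

House | Team | Profession | Pet | Color | Drink
-----------------------------------------------
  1   | Epsilon | engineer | cat | white | water
  2   | Gamma | artist | bird | blue | tea
  3   | Alpha | teacher | dog | red | milk
  4   | Beta | doctor | fish | yellow | coffee
  5   | Delta | lawyer | horse | green | juice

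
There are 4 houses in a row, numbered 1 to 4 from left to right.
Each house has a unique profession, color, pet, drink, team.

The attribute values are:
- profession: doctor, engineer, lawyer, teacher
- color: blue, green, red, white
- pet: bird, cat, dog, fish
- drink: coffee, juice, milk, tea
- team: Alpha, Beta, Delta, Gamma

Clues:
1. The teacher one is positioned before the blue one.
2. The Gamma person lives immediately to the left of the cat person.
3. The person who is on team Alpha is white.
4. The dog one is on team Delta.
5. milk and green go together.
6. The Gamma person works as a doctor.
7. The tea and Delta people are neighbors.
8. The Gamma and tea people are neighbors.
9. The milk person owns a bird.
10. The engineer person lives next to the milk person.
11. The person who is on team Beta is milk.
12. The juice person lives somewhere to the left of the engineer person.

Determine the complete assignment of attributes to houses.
Solution:

House | Profession | Color | Pet | Drink | Team
-----------------------------------------------
  1   | doctor | red | fish | juice | Gamma
  2   | teacher | white | cat | tea | Alpha
  3   | engineer | blue | dog | coffee | Delta
  4   | lawyer | green | bird | milk | Beta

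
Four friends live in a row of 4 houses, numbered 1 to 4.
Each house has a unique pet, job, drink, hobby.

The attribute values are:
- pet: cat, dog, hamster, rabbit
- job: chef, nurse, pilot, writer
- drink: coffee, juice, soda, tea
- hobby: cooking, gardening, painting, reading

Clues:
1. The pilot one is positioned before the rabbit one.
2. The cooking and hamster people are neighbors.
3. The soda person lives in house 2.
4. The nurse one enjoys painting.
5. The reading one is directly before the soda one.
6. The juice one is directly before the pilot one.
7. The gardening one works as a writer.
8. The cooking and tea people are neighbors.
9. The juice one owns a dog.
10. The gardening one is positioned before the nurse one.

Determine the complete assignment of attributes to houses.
Solution:

House | Pet | Job | Drink | Hobby
---------------------------------
  1   | dog | chef | juice | reading
  2   | cat | pilot | soda | cooking
  3   | hamster | writer | tea | gardening
  4   | rabbit | nurse | coffee | painting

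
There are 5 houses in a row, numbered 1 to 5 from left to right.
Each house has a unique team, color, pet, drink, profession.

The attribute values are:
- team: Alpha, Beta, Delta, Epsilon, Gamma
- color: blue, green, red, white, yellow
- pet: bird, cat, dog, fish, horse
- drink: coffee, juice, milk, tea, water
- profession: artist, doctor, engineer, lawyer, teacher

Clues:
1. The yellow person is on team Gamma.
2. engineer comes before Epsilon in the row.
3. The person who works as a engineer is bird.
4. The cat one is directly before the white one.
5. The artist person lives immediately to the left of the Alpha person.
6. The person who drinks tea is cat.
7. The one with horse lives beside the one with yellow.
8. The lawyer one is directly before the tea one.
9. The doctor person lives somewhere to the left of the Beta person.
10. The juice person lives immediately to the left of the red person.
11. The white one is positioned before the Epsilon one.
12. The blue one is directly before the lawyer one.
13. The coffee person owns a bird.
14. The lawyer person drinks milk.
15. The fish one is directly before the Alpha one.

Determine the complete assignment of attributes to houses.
Solution:

House | Team | Color | Pet | Drink | Profession
-----------------------------------------------
  1   | Delta | blue | fish | juice | artist
  2   | Alpha | red | horse | milk | lawyer
  3   | Gamma | yellow | cat | tea | doctor
  4   | Beta | white | bird | coffee | engineer
  5   | Epsilon | green | dog | water | teacher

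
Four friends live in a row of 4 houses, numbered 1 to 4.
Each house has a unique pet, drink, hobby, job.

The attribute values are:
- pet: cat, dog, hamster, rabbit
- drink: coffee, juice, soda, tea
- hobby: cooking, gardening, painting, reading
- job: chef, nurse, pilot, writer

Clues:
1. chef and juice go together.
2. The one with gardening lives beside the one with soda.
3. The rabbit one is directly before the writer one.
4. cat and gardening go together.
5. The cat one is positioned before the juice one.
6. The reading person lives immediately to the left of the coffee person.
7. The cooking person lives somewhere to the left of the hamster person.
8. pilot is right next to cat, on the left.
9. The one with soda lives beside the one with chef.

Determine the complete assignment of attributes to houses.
Solution:

House | Pet | Drink | Hobby | Job
---------------------------------
  1   | rabbit | tea | reading | pilot
  2   | cat | coffee | gardening | writer
  3   | dog | soda | cooking | nurse
  4   | hamster | juice | painting | chef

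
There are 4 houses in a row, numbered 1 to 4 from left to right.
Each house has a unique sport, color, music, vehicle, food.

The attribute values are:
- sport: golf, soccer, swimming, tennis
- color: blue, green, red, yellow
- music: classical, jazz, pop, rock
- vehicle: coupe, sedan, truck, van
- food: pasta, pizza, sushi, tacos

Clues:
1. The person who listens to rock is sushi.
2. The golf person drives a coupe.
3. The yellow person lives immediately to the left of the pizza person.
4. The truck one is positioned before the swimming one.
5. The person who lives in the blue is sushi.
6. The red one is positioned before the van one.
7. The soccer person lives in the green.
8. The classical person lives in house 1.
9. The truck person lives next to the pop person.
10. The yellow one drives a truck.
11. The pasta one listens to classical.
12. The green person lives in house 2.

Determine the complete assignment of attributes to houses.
Solution:

House | Sport | Color | Music | Vehicle | Food
----------------------------------------------
  1   | tennis | yellow | classical | truck | pasta
  2   | soccer | green | pop | sedan | pizza
  3   | golf | red | jazz | coupe | tacos
  4   | swimming | blue | rock | van | sushi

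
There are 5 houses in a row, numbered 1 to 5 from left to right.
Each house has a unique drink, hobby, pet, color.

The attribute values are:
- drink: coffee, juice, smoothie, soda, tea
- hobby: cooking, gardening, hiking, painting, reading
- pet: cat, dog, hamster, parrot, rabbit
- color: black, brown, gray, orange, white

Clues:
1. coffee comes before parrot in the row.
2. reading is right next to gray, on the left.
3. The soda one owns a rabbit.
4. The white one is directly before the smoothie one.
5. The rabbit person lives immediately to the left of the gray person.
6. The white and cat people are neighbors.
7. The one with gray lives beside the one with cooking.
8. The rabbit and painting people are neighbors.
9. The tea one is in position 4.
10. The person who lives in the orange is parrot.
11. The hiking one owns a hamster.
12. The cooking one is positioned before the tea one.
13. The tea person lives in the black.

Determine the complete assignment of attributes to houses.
Solution:

House | Drink | Hobby | Pet | Color
-----------------------------------
  1   | soda | reading | rabbit | white
  2   | smoothie | painting | cat | gray
  3   | coffee | cooking | dog | brown
  4   | tea | hiking | hamster | black
  5   | juice | gardening | parrot | orange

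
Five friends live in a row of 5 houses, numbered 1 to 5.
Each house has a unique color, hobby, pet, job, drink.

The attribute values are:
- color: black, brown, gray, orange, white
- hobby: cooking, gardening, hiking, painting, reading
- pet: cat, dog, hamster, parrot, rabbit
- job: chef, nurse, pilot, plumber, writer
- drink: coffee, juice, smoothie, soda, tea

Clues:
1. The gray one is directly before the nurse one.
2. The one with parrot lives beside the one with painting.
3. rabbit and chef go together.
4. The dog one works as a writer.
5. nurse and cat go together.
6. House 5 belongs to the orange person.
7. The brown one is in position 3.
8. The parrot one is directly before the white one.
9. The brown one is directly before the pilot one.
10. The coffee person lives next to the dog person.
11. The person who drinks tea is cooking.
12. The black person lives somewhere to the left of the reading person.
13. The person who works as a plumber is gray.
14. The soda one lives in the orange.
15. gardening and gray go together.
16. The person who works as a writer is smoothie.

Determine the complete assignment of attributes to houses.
Solution:

House | Color | Hobby | Pet | Job | Drink
-----------------------------------------
  1   | gray | gardening | parrot | plumber | juice
  2   | white | painting | cat | nurse | coffee
  3   | brown | hiking | dog | writer | smoothie
  4   | black | cooking | hamster | pilot | tea
  5   | orange | reading | rabbit | chef | soda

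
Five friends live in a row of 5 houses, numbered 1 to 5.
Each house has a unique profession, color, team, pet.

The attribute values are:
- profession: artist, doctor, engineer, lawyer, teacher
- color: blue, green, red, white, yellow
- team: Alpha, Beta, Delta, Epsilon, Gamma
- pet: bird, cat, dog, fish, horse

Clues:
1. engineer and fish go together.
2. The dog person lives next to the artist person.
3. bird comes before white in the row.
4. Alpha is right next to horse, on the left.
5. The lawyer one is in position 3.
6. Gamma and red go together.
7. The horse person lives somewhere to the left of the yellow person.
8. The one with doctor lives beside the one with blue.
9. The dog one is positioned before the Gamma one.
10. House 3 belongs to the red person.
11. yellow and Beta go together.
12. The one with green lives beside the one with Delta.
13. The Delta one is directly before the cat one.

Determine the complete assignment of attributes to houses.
Solution:

House | Profession | Color | Team | Pet
---------------------------------------
  1   | doctor | green | Alpha | dog
  2   | artist | blue | Delta | horse
  3   | lawyer | red | Gamma | cat
  4   | teacher | yellow | Beta | bird
  5   | engineer | white | Epsilon | fish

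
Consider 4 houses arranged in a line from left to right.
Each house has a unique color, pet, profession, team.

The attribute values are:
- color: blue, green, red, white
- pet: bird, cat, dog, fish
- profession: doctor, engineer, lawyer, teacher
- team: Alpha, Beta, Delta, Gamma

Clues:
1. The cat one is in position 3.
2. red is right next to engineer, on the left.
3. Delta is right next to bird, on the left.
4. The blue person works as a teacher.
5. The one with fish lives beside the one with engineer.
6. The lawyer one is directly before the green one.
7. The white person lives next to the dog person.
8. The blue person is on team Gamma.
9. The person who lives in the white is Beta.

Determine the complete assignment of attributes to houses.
Solution:

House | Color | Pet | Profession | Team
---------------------------------------
  1   | red | fish | lawyer | Delta
  2   | green | bird | engineer | Alpha
  3   | white | cat | doctor | Beta
  4   | blue | dog | teacher | Gamma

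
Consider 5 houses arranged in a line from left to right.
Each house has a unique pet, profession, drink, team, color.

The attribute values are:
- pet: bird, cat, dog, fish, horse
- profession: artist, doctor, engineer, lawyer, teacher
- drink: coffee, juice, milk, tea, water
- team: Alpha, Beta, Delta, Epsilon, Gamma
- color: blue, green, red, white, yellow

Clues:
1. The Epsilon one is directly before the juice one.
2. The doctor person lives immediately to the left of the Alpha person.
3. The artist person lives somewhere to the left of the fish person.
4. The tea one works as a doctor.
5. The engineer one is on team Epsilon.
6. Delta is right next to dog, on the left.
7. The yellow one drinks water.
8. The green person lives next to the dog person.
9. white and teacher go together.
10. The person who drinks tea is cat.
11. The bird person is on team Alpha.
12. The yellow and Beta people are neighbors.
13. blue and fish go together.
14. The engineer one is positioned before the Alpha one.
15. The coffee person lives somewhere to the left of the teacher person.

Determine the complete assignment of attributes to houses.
Solution:

House | Pet | Profession | Drink | Team | Color
-----------------------------------------------
  1   | horse | artist | coffee | Delta | green
  2   | dog | engineer | water | Epsilon | yellow
  3   | fish | lawyer | juice | Beta | blue
  4   | cat | doctor | tea | Gamma | red
  5   | bird | teacher | milk | Alpha | white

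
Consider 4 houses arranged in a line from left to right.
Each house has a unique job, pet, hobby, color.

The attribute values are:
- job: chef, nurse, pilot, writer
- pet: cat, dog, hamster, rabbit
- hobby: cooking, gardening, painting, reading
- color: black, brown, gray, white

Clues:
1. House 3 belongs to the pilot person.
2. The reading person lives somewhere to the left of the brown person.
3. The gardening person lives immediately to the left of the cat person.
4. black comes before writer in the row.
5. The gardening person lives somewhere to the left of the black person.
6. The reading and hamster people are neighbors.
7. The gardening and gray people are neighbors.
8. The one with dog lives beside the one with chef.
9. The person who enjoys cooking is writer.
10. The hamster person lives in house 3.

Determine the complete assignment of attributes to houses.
Solution:

House | Job | Pet | Hobby | Color
---------------------------------
  1   | nurse | dog | gardening | white
  2   | chef | cat | reading | gray
  3   | pilot | hamster | painting | black
  4   | writer | rabbit | cooking | brown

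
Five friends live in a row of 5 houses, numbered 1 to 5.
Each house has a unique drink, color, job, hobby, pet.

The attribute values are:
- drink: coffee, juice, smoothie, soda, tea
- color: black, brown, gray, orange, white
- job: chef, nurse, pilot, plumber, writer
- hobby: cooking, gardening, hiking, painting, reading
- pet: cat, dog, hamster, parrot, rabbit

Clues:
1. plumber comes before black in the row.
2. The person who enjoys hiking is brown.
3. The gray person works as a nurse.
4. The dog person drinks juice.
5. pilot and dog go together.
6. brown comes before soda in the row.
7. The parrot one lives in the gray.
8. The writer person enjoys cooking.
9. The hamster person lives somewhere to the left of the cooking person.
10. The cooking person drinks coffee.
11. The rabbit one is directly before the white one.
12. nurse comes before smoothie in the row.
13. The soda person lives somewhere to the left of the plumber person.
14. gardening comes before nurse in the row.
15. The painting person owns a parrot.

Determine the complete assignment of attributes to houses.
Solution:

House | Drink | Color | Job | Hobby | Pet
-----------------------------------------
  1   | tea | brown | chef | hiking | rabbit
  2   | juice | white | pilot | gardening | dog
  3   | soda | gray | nurse | painting | parrot
  4   | smoothie | orange | plumber | reading | hamster
  5   | coffee | black | writer | cooking | cat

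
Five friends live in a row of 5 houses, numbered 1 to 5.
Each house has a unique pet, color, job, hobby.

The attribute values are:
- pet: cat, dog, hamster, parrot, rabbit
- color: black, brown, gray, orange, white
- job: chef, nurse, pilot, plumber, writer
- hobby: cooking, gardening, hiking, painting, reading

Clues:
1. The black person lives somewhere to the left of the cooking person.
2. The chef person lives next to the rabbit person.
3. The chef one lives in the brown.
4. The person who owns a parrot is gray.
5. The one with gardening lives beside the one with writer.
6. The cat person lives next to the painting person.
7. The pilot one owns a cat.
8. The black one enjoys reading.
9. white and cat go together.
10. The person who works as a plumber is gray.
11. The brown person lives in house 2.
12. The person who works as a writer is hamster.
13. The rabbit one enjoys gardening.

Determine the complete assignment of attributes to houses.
Solution:

House | Pet | Color | Job | Hobby
---------------------------------
  1   | cat | white | pilot | hiking
  2   | dog | brown | chef | painting
  3   | rabbit | orange | nurse | gardening
  4   | hamster | black | writer | reading
  5   | parrot | gray | plumber | cooking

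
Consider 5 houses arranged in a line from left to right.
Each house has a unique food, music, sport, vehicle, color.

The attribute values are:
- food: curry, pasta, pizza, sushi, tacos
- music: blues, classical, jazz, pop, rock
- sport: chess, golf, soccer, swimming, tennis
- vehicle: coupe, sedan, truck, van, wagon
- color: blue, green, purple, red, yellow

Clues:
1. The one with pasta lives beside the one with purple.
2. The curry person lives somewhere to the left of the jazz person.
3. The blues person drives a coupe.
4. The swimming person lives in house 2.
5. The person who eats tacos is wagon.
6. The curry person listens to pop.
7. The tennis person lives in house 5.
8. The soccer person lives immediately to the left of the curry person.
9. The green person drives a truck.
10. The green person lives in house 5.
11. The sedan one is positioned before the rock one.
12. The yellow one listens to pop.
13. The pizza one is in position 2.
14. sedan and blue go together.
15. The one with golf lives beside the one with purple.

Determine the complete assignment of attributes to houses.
Solution:

House | Food | Music | Sport | Vehicle | Color
----------------------------------------------
  1   | pasta | classical | golf | sedan | blue
  2   | pizza | blues | swimming | coupe | purple
  3   | tacos | rock | soccer | wagon | red
  4   | curry | pop | chess | van | yellow
  5   | sushi | jazz | tennis | truck | green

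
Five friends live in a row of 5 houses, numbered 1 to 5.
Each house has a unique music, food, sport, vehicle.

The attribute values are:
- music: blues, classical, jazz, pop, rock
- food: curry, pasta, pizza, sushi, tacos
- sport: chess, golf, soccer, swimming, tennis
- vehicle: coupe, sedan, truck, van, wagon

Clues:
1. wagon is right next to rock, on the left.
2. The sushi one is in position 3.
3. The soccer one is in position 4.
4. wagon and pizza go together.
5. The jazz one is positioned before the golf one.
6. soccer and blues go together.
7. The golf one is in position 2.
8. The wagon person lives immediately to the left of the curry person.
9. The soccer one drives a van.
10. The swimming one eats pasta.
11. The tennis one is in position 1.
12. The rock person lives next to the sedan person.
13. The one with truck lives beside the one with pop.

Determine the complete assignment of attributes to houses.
Solution:

House | Music | Food | Sport | Vehicle
--------------------------------------
  1   | jazz | pizza | tennis | wagon
  2   | rock | curry | golf | truck
  3   | pop | sushi | chess | sedan
  4   | blues | tacos | soccer | van
  5   | classical | pasta | swimming | coupe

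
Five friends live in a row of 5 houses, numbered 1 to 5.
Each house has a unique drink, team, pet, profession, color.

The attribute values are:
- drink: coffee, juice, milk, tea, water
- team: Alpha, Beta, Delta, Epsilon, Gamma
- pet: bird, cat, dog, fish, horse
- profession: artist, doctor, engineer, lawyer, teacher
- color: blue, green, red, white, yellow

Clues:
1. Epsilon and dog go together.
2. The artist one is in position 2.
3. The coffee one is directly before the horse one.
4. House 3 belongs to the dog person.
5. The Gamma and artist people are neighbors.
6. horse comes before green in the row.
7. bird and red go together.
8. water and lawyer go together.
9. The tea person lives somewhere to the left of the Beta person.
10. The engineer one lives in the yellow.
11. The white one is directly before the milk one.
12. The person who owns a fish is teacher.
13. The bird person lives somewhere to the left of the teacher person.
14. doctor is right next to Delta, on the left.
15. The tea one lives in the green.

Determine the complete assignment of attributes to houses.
Solution:

House | Drink | Team | Pet | Profession | Color
-----------------------------------------------
  1   | coffee | Gamma | bird | doctor | red
  2   | juice | Delta | horse | artist | white
  3   | milk | Epsilon | dog | engineer | yellow
  4   | tea | Alpha | fish | teacher | green
  5   | water | Beta | cat | lawyer | blue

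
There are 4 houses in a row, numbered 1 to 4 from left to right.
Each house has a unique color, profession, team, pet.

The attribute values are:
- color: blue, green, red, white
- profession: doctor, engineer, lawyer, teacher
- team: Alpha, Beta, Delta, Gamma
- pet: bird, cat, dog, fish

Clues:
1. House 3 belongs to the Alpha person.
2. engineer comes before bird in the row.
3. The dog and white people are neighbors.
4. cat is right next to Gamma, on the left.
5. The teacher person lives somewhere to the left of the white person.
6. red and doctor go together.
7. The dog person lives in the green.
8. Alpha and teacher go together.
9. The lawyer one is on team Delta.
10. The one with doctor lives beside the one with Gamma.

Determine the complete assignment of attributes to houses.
Solution:

House | Color | Profession | Team | Pet
---------------------------------------
  1   | red | doctor | Beta | cat
  2   | blue | engineer | Gamma | fish
  3   | green | teacher | Alpha | dog
  4   | white | lawyer | Delta | bird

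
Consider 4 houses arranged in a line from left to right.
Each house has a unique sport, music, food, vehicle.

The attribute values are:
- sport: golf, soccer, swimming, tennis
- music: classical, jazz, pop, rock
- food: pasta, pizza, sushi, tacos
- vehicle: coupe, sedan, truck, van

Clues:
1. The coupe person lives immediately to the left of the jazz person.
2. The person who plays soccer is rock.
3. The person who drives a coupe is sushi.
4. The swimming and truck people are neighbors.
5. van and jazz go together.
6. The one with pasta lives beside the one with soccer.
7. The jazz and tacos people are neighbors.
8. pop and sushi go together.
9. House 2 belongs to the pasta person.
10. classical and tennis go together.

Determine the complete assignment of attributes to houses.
Solution:

House | Sport | Music | Food | Vehicle
--------------------------------------
  1   | golf | pop | sushi | coupe
  2   | swimming | jazz | pasta | van
  3   | soccer | rock | tacos | truck
  4   | tennis | classical | pizza | sedan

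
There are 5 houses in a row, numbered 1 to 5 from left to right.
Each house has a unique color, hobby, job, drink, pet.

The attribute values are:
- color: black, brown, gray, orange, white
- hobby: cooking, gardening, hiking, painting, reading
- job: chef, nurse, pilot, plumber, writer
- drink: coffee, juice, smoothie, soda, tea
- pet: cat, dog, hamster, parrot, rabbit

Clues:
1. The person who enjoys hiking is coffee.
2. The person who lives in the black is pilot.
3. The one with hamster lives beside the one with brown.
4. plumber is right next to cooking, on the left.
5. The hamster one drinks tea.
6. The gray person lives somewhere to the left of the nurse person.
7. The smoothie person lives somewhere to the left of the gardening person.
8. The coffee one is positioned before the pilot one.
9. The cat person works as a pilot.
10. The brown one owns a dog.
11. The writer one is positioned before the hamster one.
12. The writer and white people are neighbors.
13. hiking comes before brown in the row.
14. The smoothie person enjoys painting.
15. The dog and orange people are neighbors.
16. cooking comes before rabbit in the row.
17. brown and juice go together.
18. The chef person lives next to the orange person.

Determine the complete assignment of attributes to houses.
Solution:

House | Color | Hobby | Job | Drink | Pet
-----------------------------------------
  1   | gray | hiking | writer | coffee | parrot
  2   | white | reading | plumber | tea | hamster
  3   | brown | cooking | chef | juice | dog
  4   | orange | painting | nurse | smoothie | rabbit
  5   | black | gardening | pilot | soda | cat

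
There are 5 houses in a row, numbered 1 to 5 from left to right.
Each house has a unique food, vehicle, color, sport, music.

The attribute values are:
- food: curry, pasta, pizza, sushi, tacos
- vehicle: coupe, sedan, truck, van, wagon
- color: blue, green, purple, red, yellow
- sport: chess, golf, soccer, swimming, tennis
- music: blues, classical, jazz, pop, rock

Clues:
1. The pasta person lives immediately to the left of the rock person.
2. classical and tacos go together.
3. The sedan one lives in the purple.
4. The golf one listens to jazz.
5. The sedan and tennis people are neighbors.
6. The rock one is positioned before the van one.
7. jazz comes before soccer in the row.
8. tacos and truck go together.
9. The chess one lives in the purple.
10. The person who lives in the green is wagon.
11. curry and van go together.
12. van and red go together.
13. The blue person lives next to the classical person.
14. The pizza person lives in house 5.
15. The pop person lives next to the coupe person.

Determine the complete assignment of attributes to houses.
Solution:

House | Food | Vehicle | Color | Sport | Music
----------------------------------------------
  1   | pasta | sedan | purple | chess | pop
  2   | sushi | coupe | blue | tennis | rock
  3   | tacos | truck | yellow | swimming | classical
  4   | curry | van | red | golf | jazz
  5   | pizza | wagon | green | soccer | blues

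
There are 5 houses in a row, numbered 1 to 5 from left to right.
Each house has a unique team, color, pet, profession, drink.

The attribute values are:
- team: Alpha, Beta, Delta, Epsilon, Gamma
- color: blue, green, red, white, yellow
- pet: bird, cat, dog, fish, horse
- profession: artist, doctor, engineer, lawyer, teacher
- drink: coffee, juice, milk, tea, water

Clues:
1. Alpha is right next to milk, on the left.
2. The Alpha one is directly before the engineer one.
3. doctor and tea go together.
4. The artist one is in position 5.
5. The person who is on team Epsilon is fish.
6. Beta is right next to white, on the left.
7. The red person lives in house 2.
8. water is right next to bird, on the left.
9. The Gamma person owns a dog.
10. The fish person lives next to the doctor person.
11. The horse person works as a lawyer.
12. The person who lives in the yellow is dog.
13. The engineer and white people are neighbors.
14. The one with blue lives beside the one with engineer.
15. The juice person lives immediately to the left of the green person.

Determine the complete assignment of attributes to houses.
Solution:

House | Team | Color | Pet | Profession | Drink
-----------------------------------------------
  1   | Alpha | blue | horse | lawyer | water
  2   | Beta | red | bird | engineer | milk
  3   | Epsilon | white | fish | teacher | juice
  4   | Delta | green | cat | doctor | tea
  5   | Gamma | yellow | dog | artist | coffee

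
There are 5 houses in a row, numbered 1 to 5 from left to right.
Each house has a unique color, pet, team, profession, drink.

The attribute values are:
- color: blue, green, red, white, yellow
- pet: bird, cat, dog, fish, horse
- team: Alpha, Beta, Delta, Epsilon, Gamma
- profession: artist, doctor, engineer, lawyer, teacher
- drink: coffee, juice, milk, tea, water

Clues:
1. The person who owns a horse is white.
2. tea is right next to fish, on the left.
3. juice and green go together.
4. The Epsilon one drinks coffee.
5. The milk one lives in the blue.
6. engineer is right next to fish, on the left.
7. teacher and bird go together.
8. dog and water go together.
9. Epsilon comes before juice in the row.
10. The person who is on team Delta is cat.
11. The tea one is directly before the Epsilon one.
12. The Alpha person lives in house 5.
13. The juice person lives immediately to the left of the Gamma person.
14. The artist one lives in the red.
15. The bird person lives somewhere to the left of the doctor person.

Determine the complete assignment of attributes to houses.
Solution:

House | Color | Pet | Team | Profession | Drink
-----------------------------------------------
  1   | white | horse | Beta | engineer | tea
  2   | red | fish | Epsilon | artist | coffee
  3   | green | cat | Delta | lawyer | juice
  4   | blue | bird | Gamma | teacher | milk
  5   | yellow | dog | Alpha | doctor | water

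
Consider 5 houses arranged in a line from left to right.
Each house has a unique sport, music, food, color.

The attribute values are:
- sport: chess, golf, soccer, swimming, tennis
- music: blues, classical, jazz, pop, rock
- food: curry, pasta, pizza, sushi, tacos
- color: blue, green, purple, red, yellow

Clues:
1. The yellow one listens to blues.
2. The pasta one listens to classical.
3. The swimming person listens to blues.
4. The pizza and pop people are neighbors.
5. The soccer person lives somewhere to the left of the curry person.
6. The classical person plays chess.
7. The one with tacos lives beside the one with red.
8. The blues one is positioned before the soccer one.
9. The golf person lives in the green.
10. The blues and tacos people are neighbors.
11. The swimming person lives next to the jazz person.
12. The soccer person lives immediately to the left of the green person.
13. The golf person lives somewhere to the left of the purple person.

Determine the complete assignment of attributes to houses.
Solution:

House | Sport | Music | Food | Color
------------------------------------
  1   | swimming | blues | sushi | yellow
  2   | tennis | jazz | tacos | blue
  3   | soccer | rock | pizza | red
  4   | golf | pop | curry | green
  5   | chess | classical | pasta | purple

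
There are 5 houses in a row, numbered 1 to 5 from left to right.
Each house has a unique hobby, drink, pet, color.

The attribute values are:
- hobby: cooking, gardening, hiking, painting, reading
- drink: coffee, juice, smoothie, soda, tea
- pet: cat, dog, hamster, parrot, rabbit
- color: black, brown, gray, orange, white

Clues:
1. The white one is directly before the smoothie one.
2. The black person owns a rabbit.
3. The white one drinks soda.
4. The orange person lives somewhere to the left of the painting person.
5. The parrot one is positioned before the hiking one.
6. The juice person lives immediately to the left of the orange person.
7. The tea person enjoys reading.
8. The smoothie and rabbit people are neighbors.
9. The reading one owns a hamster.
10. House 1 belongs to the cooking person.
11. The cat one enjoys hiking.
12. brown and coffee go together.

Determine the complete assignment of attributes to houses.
Solution:

House | Hobby | Drink | Pet | Color
-----------------------------------
  1   | cooking | soda | parrot | white
  2   | hiking | smoothie | cat | gray
  3   | gardening | juice | rabbit | black
  4   | reading | tea | hamster | orange
  5   | painting | coffee | dog | brown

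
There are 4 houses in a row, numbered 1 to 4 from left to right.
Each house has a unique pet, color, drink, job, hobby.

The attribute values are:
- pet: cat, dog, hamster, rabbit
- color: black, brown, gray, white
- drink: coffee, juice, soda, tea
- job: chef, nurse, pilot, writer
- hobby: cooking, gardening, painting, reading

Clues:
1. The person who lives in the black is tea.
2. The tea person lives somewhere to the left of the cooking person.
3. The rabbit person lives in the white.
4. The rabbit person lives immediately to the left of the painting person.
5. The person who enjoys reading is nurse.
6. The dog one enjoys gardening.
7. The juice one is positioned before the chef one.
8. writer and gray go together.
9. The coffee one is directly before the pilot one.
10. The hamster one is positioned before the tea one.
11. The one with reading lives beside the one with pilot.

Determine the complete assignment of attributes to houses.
Solution:

House | Pet | Color | Drink | Job | Hobby
-----------------------------------------
  1   | rabbit | white | coffee | nurse | reading
  2   | hamster | brown | juice | pilot | painting
  3   | dog | black | tea | chef | gardening
  4   | cat | gray | soda | writer | cooking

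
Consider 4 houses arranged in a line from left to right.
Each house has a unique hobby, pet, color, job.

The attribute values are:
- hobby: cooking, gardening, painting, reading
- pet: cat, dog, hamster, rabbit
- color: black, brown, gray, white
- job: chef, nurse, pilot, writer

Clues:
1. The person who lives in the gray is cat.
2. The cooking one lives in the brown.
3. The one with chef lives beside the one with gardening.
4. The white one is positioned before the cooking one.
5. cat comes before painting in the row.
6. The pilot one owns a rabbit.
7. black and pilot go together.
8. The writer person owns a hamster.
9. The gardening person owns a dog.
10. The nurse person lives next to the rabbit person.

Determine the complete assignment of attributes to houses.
Solution:

House | Hobby | Pet | Color | Job
---------------------------------
  1   | reading | cat | gray | chef
  2   | gardening | dog | white | nurse
  3   | painting | rabbit | black | pilot
  4   | cooking | hamster | brown | writer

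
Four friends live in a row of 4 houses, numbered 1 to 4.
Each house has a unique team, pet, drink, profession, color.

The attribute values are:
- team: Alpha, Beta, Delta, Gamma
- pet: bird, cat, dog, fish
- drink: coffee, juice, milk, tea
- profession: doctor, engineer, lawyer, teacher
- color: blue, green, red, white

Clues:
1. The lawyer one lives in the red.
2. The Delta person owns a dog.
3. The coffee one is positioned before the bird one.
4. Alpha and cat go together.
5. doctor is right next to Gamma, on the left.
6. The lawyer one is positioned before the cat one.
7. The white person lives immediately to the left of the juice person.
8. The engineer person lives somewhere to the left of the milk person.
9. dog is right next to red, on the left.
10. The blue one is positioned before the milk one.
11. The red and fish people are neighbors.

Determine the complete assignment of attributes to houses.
Solution:

House | Team | Pet | Drink | Profession | Color
-----------------------------------------------
  1   | Delta | dog | coffee | doctor | white
  2   | Gamma | bird | juice | lawyer | red
  3   | Beta | fish | tea | engineer | blue
  4   | Alpha | cat | milk | teacher | green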